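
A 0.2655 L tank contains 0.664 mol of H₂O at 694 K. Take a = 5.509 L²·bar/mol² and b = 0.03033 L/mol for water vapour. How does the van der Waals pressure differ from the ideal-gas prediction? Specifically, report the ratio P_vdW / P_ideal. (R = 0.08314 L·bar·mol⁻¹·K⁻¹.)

P_vdW / P_ideal ≈ 0.8433

Ideal: P_ideal = nRT/V = (0.664)(0.08314)(694)/0.2655 = 144.302 bar
vdW: P = nRT/(V − nb) − a n²/V² = 38.3122/0.245361 − 2.42890/0.0704903 = 156.146 − 34.4572 = 121.689 bar
Ratio = 121.689/144.302 = 0.8433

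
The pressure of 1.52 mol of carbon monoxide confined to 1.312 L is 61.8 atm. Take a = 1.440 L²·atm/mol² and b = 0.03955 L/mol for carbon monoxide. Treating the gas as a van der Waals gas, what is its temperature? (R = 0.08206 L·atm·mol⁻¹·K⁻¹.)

T = (P + a n²/V²)(V − nb)/(nR)
P + a n²/V² = 61.8 + (1.440)(1.52)²/(1.312)² = 63.733 atm
V − nb = 1.312 − (1.52)(0.03955) = 1.2519 L
T = (63.733)(1.2519)/((1.52)(0.08206)) = 639.7 K

T ≈ 639.7 K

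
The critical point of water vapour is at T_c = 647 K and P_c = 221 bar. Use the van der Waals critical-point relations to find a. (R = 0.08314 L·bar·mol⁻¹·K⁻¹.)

From T_c = 8a/(27Rb) and P_c = a/(27b²): a = 27 R² T_c²/(64 P_c).
a = 27×(0.08314)²×(647)²/(64×221) = 78125/14144 = 5.524 L²·bar/mol²

a ≈ 5.524 L²·bar/mol²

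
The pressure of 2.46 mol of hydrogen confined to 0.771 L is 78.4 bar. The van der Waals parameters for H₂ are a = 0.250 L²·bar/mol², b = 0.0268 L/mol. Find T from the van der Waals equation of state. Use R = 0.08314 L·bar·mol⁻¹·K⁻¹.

T = (P + a n²/V²)(V − nb)/(nR)
P + a n²/V² = 78.4 + (0.250)(2.46)²/(0.771)² = 80.945 bar
V − nb = 0.771 − (2.46)(0.0268) = 0.70507 L
T = (80.945)(0.70507)/((2.46)(0.08314)) = 279.0 K

T ≈ 279.0 K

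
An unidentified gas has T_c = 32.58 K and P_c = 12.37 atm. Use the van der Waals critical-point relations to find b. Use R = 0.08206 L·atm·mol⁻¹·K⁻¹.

From T_c = 8a/(27Rb) and P_c = a/(27b²): b = R T_c/(8 P_c).
b = (0.08206)(32.58)/(8×12.37) = 2.6735/98.960 = 0.02702 L/mol

b ≈ 0.02702 L/mol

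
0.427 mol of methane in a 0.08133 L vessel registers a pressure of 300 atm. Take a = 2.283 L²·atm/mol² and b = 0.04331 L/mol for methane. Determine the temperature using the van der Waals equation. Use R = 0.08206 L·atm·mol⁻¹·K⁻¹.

T ≈ 650.8 K

T = (P + a n²/V²)(V − nb)/(nR)
P + a n²/V² = 300 + (2.283)(0.427)²/(0.08133)² = 362.93 atm
V − nb = 0.08133 − (0.427)(0.04331) = 0.062837 L
T = (362.93)(0.062837)/((0.427)(0.08206)) = 650.8 K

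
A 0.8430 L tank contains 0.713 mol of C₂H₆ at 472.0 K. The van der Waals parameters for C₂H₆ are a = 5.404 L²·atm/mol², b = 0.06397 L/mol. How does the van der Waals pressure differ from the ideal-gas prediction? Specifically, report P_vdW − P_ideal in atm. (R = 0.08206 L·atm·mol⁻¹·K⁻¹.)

Ideal: P_ideal = nRT/V = (0.713)(0.08206)(472.0)/0.8430 = 32.7594 atm
vdW: P = nRT/(V − nb) − a n²/V² = 27.6161/0.797389 − 2.74723/0.710649 = 34.6332 − 3.86580 = 30.7674 atm
ΔP = 30.7674 − 32.7594 = -1.992 atm

ΔP ≈ -1.992 atm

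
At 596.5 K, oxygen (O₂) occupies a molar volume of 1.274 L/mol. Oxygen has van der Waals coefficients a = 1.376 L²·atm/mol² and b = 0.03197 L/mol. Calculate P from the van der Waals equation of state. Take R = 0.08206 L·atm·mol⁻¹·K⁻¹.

P = RT/(V_m − b) − a/V_m²
RT/(V_m − b) = (0.08206)(596.5)/(1.274 − 0.03197) = 48.949/1.2420 = 39.411 atm
a/V_m² = 1.376/(1.274)² = 0.84777 atm
P = 39.411 − 0.84777 = 38.56 atm

P ≈ 38.56 atm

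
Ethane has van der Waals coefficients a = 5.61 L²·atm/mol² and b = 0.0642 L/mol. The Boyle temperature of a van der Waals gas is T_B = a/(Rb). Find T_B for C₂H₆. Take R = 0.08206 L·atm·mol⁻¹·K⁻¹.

For a van der Waals gas the second virial coefficient B₂ = b − a/(RT) vanishes at T_B = a/(Rb).
T_B = 5.61/(0.08206×0.0642) = 5.61/0.0052683 = 1065 K

T_B ≈ 1065 K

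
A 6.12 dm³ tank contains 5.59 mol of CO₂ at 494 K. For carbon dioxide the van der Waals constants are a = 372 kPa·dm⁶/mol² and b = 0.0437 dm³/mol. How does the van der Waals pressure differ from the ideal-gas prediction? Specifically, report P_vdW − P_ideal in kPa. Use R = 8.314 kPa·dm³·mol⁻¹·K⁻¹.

ΔP ≈ -154.4 kPa

Ideal: P_ideal = nRT/V = (5.59)(8.314)(494)/6.12 = 3751.43 kPa
vdW: P = nRT/(V − nb) − a n²/V² = 22958.8/5.87572 − 11624.3/37.4544 = 3907.40 − 310.359 = 3597.04 kPa
ΔP = 3597.04 − 3751.43 = -154.4 kPa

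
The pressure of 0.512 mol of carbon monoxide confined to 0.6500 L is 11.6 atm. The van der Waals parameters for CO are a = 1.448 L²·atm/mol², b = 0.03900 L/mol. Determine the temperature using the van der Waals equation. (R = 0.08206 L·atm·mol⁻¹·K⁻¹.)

T ≈ 187.4 K

T = (P + a n²/V²)(V − nb)/(nR)
P + a n²/V² = 11.6 + (1.448)(0.512)²/(0.6500)² = 12.498 atm
V − nb = 0.6500 − (0.512)(0.03900) = 0.63003 L
T = (12.498)(0.63003)/((0.512)(0.08206)) = 187.4 K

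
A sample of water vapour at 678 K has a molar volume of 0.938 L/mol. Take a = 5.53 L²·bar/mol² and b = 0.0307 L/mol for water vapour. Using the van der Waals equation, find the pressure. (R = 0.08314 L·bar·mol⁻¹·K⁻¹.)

P = RT/(V_m − b) − a/V_m²
RT/(V_m − b) = (0.08314)(678)/(0.938 − 0.0307) = 56.369/0.90730 = 62.128 bar
a/V_m² = 5.53/(0.938)² = 6.2852 bar
P = 62.128 − 6.2852 = 55.84 bar

P ≈ 55.84 bar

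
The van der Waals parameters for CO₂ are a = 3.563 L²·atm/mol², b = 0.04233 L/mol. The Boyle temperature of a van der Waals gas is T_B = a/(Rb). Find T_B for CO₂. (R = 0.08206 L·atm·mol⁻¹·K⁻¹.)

For a van der Waals gas the second virial coefficient B₂ = b − a/(RT) vanishes at T_B = a/(Rb).
T_B = 3.563/(0.08206×0.04233) = 3.563/0.0034736 = 1026 K

T_B ≈ 1026 K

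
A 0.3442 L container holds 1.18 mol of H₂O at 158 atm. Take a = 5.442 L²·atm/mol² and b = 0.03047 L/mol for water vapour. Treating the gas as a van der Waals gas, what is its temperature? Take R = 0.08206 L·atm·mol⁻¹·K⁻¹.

T ≈ 706.6 K

T = (P + a n²/V²)(V − nb)/(nR)
P + a n²/V² = 158 + (5.442)(1.18)²/(0.3442)² = 221.96 atm
V − nb = 0.3442 − (1.18)(0.03047) = 0.30825 L
T = (221.96)(0.30825)/((1.18)(0.08206)) = 706.6 K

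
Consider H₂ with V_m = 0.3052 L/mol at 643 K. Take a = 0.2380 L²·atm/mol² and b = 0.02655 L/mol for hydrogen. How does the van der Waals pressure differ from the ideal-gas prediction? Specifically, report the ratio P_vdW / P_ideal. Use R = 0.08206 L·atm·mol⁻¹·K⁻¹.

P_vdW / P_ideal ≈ 1.081

Ideal: P_ideal = RT/V_m = (0.08206)(643)/0.3052 = 172.885 atm
vdW: P = RT/(V_m − b) − a/V_m² = 52.7646/0.278650 − 0.2380/0.0931470 = 189.358 − 2.55510 = 186.803 atm
Ratio = 186.803/172.885 = 1.081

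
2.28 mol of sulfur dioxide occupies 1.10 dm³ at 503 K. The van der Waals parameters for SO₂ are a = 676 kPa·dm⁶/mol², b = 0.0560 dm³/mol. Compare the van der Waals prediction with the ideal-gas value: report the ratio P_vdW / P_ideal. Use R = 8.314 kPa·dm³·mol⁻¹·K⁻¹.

P_vdW / P_ideal ≈ 0.7963

Ideal: P_ideal = nRT/V = (2.28)(8.314)(503)/1.10 = 8668.03 kPa
vdW: P = nRT/(V − nb) − a n²/V² = 9534.83/0.972320 − 3514.12/1.21000 = 9806.27 − 2904.23 = 6902.04 kPa
Ratio = 6902.04/8668.03 = 0.7963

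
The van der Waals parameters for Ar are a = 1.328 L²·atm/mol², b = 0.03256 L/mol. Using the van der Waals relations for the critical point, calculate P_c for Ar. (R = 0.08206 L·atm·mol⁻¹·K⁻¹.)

For a van der Waals gas, P_c = a/(27b²).
P_c = 1.328/(27×(0.03256)²) = 1.328/0.028624 = 46.39 atm

P_c ≈ 46.39 atm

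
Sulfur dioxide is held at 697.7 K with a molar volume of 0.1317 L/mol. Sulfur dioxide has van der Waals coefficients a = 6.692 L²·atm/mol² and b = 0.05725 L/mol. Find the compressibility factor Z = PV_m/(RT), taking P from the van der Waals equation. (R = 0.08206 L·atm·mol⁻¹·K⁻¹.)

Z ≈ 0.8815

P = RT/(V_m − b) − a/V_m² = (0.08206)(697.7)/(0.1317 − 0.05725) − 6.692/(0.1317)²
  = 57.253/0.074450 − 385.82 = 769.01 − 385.82 = 383.19 atm
Z = PV_m/(RT) = (383.19)(0.1317)/((0.08206)(697.7)) = 50.466/57.253 = 0.8815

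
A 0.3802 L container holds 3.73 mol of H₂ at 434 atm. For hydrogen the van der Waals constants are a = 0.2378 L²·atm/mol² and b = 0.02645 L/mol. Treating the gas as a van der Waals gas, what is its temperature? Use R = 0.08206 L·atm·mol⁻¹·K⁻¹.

T ≈ 420.3 K

T = (P + a n²/V²)(V − nb)/(nR)
P + a n²/V² = 434 + (0.2378)(3.73)²/(0.3802)² = 456.89 atm
V − nb = 0.3802 − (3.73)(0.02645) = 0.28154 L
T = (456.89)(0.28154)/((3.73)(0.08206)) = 420.3 K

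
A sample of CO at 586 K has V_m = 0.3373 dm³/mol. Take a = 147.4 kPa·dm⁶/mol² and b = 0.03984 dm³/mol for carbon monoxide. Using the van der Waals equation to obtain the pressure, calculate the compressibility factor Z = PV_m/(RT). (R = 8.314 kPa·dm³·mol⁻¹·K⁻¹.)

Z ≈ 1.044

P = RT/(V_m − b) − a/V_m² = (8.314)(586)/(0.3373 − 0.03984) − 147.4/(0.3373)²
  = 4872.0/0.29746 − 1295.6 = 16379 − 1295.6 = 15083 kPa
Z = PV_m/(RT) = (15083)(0.3373)/((8.314)(586)) = 5087.5/4872.0 = 1.044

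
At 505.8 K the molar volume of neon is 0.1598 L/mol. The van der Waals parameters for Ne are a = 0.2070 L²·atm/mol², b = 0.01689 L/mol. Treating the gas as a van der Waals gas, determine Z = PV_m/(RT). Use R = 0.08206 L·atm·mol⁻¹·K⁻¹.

P = RT/(V_m − b) − a/V_m² = (0.08206)(505.8)/(0.1598 − 0.01689) − 0.2070/(0.1598)²
  = 41.506/0.14291 − 8.1062 = 290.43 − 8.1062 = 282.32 atm
Z = PV_m/(RT) = (282.32)(0.1598)/((0.08206)(505.8)) = 45.115/41.506 = 1.087

Z ≈ 1.087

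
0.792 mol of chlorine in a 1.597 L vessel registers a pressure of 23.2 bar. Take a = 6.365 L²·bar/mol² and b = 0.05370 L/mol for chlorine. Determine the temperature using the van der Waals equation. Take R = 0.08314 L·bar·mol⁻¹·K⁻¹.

T ≈ 584.6 K

T = (P + a n²/V²)(V − nb)/(nR)
P + a n²/V² = 23.2 + (6.365)(0.792)²/(1.597)² = 24.765 bar
V − nb = 1.597 − (0.792)(0.05370) = 1.5545 L
T = (24.765)(1.5545)/((0.792)(0.08314)) = 584.6 K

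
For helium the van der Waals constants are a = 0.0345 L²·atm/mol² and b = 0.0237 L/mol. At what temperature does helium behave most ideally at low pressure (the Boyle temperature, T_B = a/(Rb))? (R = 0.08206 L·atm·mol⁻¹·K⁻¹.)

T_B ≈ 17.74 K

For a van der Waals gas the second virial coefficient B₂ = b − a/(RT) vanishes at T_B = a/(Rb).
T_B = 0.0345/(0.08206×0.0237) = 0.0345/0.0019448 = 17.74 K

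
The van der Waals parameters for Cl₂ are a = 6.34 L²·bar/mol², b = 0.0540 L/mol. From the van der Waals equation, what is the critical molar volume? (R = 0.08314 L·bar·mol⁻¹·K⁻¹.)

For a van der Waals gas, V_m,c = 3b.
V_m,c = 3×0.0540 = 0.1620 L/mol

V_m,c ≈ 0.1620 L/mol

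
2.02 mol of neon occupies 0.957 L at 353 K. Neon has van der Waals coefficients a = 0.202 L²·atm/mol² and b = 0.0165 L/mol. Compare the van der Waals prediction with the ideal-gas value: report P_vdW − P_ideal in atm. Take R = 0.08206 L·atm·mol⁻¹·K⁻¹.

ΔP ≈ 1.306 atm

Ideal: P_ideal = nRT/V = (2.02)(0.08206)(353)/0.957 = 61.1428 atm
vdW: P = nRT/(V − nb) − a n²/V² = 58.5137/0.923670 − 0.824241/0.915849 = 63.3491 − 0.899975 = 62.4491 atm
ΔP = 62.4491 − 61.1428 = 1.306 atm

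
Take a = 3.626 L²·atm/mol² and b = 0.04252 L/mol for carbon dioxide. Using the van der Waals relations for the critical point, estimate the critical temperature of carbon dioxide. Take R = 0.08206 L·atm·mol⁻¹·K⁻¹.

T_c ≈ 307.9 K

For a van der Waals gas, T_c = 8a/(27Rb).
T_c = 8×3.626/(27×0.08206×0.04252) = 29.008/0.094208 = 307.9 K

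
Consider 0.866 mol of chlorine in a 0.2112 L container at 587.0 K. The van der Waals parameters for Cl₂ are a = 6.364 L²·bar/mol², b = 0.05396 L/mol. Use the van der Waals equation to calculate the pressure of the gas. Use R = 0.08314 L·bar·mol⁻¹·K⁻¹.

P = nRT/(V − nb) − a n²/V²
nRT/(V − nb) = (0.866)(0.08314)(587.0)/(0.2112 − 0.866×0.05396) = 42.264/0.16447 = 256.97 bar
a n²/V² = (6.364)(0.866)²/(0.2112)² = 107.00 bar
P = 256.97 − 107.00 = 150.0 bar

P ≈ 150.0 bar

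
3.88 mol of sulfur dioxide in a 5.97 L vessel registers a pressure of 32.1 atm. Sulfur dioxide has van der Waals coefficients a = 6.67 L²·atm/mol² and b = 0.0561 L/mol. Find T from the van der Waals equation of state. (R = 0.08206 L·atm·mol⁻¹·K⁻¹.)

T = (P + a n²/V²)(V − nb)/(nR)
P + a n²/V² = 32.1 + (6.67)(3.88)²/(5.97)² = 34.917 atm
V − nb = 5.97 − (3.88)(0.0561) = 5.7523 L
T = (34.917)(5.7523)/((3.88)(0.08206)) = 630.8 K

T ≈ 630.8 K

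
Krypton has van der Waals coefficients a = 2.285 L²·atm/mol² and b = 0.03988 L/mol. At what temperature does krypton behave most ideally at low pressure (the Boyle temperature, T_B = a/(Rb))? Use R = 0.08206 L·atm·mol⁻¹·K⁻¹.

T_B ≈ 698.2 K

For a van der Waals gas the second virial coefficient B₂ = b − a/(RT) vanishes at T_B = a/(Rb).
T_B = 2.285/(0.08206×0.03988) = 2.285/0.0032726 = 698.2 K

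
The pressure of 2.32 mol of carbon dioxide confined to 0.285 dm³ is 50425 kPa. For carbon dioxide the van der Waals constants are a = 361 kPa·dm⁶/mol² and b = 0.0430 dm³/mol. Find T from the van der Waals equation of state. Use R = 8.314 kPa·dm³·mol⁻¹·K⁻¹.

T = (P + a n²/V²)(V − nb)/(nR)
P + a n²/V² = 50425 + (361)(2.32)²/(0.285)² = 74347 kPa
V − nb = 0.285 − (2.32)(0.0430) = 0.18524 dm³
T = (74347)(0.18524)/((2.32)(8.314)) = 714.0 K

T ≈ 714.0 K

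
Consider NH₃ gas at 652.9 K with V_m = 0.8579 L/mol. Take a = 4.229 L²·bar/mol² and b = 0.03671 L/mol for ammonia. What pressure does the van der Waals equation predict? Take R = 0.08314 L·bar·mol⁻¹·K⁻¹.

P = RT/(V_m − b) − a/V_m²
RT/(V_m − b) = (0.08314)(652.9)/(0.8579 − 0.03671) = 54.282/0.82119 = 66.102 bar
a/V_m² = 4.229/(0.8579)² = 5.7460 bar
P = 66.102 − 5.7460 = 60.36 bar

P ≈ 60.36 bar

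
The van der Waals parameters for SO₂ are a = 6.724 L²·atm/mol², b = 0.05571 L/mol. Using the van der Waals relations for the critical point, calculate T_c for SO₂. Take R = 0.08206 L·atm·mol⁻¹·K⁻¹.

For a van der Waals gas, T_c = 8a/(27Rb).
T_c = 8×6.724/(27×0.08206×0.05571) = 53.792/0.12343 = 435.8 K

T_c ≈ 435.8 K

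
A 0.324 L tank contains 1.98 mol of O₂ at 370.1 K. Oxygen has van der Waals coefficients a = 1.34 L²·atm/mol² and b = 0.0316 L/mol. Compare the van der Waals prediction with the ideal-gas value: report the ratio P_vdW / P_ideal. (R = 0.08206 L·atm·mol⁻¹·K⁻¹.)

Ideal: P_ideal = nRT/V = (1.98)(0.08206)(370.1)/0.324 = 185.597 atm
vdW: P = nRT/(V − nb) − a n²/V² = 60.1334/0.261432 − 5.25334/0.104976 = 230.015 − 50.0432 = 179.972 atm
Ratio = 179.972/185.597 = 0.9697

P_vdW / P_ideal ≈ 0.9697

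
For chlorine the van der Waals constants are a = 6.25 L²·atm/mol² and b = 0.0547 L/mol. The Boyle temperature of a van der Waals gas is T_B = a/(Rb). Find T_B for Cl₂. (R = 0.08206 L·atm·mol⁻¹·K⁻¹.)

For a van der Waals gas the second virial coefficient B₂ = b − a/(RT) vanishes at T_B = a/(Rb).
T_B = 6.25/(0.08206×0.0547) = 6.25/0.0044887 = 1392 K

T_B ≈ 1392 K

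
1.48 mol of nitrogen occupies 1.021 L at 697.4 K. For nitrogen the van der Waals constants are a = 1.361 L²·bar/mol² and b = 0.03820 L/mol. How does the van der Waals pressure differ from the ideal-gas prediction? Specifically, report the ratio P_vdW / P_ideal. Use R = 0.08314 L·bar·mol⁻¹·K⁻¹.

Ideal: P_ideal = nRT/V = (1.48)(0.08314)(697.4)/1.021 = 84.0481 bar
vdW: P = nRT/(V − nb) − a n²/V² = 85.8131/0.964464 − 2.98113/1.04244 = 88.9749 − 2.85976 = 86.1151 bar
Ratio = 86.1151/84.0481 = 1.025

P_vdW / P_ideal ≈ 1.025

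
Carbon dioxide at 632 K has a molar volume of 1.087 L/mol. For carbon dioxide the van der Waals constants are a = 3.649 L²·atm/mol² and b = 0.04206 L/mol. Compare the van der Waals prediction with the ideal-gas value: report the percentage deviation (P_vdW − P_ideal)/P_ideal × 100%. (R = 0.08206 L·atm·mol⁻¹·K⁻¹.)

Ideal: P_ideal = RT/V_m = (0.08206)(632)/1.087 = 47.7111 atm
vdW: P = RT/(V_m − b) − a/V_m² = 51.8619/1.04494 − 3.649/1.18157 = 49.6315 − 3.08826 = 46.5432 atm
% deviation = (46.5432 − 47.7111)/47.7111 × 100% = -2.45%

-2.45 %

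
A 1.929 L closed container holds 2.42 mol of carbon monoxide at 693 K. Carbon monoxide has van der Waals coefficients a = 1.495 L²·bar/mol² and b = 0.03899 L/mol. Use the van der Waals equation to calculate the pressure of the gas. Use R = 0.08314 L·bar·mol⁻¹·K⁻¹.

P = nRT/(V − nb) − a n²/V²
nRT/(V − nb) = (2.42)(0.08314)(693)/(1.929 − 2.42×0.03899) = 139.43/1.8346 = 76.000 bar
a n²/V² = (1.495)(2.42)²/(1.929)² = 2.3529 bar
P = 76.000 − 2.3529 = 73.65 bar

P ≈ 73.65 bar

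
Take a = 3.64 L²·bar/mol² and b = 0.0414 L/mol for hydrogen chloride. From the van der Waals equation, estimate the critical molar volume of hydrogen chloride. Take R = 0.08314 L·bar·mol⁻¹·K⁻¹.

For a van der Waals gas, V_m,c = 3b.
V_m,c = 3×0.0414 = 0.1242 L/mol

V_m,c ≈ 0.1242 L/mol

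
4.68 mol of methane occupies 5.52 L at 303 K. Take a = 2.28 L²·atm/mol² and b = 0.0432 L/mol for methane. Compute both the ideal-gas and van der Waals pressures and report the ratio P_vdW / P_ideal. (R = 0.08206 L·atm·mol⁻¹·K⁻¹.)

P_vdW / P_ideal ≈ 0.9603

Ideal: P_ideal = nRT/V = (4.68)(0.08206)(303)/5.52 = 21.0805 atm
vdW: P = nRT/(V − nb) − a n²/V² = 116.364/5.31782 − 49.9375/30.4704 = 21.8819 − 1.63889 = 20.2430 atm
Ratio = 20.2430/21.0805 = 0.9603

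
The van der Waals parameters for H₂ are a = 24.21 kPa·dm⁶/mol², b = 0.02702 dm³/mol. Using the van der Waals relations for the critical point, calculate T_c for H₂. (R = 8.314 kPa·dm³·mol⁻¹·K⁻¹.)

T_c ≈ 31.93 K

For a van der Waals gas, T_c = 8a/(27Rb).
T_c = 8×24.21/(27×8.314×0.02702) = 193.68/6.0654 = 31.93 K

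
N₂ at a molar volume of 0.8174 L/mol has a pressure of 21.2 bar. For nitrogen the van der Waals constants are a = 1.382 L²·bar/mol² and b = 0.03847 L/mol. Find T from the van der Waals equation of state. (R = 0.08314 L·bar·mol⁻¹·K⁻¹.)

T = (P + a/V_m²)(V_m − b)/R
P + a/V_m² = 21.2 + 1.382/(0.8174)² = 23.268 bar
V_m − b = 0.8174 − 0.03847 = 0.77893 L/mol
T = (23.268)(0.77893)/0.08314 = 218.0 K

T ≈ 218.0 K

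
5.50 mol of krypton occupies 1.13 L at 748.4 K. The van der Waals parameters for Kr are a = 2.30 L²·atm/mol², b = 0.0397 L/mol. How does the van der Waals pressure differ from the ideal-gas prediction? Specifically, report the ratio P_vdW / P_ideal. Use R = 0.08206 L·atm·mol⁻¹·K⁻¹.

Ideal: P_ideal = nRT/V = (5.50)(0.08206)(748.4)/1.13 = 298.916 atm
vdW: P = nRT/(V − nb) − a n²/V² = 337.775/0.911650 − 69.5750/1.27690 = 370.510 − 54.4874 = 316.023 atm
Ratio = 316.023/298.916 = 1.057

P_vdW / P_ideal ≈ 1.057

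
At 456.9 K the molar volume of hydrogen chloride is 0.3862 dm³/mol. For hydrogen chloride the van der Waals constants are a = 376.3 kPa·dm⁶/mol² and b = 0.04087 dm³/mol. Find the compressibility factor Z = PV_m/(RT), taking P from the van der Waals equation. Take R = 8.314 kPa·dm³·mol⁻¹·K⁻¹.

Z ≈ 0.8618

P = RT/(V_m − b) − a/V_m² = (8.314)(456.9)/(0.3862 − 0.04087) − 376.3/(0.3862)²
  = 3798.7/0.34533 − 2523.0 = 11000 − 2523.0 = 8477 kPa
Z = PV_m/(RT) = (8477)(0.3862)/((8.314)(456.9)) = 3273.8/3798.7 = 0.8618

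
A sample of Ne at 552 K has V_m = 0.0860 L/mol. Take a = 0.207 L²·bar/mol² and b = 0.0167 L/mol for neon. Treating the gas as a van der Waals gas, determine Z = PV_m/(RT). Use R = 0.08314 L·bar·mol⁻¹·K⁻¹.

Z ≈ 1.189

P = RT/(V_m − b) − a/V_m² = (0.08314)(552)/(0.0860 − 0.0167) − 0.207/(0.0860)²
  = 45.893/0.069300 − 27.988 = 662.24 − 27.988 = 634.25 bar
Z = PV_m/(RT) = (634.25)(0.0860)/((0.08314)(552)) = 54.546/45.893 = 1.189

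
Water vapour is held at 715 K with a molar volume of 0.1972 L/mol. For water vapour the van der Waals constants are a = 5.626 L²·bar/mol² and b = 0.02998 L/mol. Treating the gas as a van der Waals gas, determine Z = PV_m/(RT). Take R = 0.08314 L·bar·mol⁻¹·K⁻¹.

Z ≈ 0.6994

P = RT/(V_m − b) − a/V_m² = (0.08314)(715)/(0.1972 − 0.02998) − 5.626/(0.1972)²
  = 59.445/0.16722 − 144.67 = 355.49 − 144.67 = 210.82 bar
Z = PV_m/(RT) = (210.82)(0.1972)/((0.08314)(715)) = 41.574/59.445 = 0.6994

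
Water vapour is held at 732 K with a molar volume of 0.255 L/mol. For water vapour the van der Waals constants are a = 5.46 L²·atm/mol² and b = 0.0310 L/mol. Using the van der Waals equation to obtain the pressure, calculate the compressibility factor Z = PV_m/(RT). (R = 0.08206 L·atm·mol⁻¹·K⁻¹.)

Z ≈ 0.7819

P = RT/(V_m − b) − a/V_m² = (0.08206)(732)/(0.255 − 0.0310) − 5.46/(0.255)²
  = 60.068/0.22400 − 83.968 = 268.16 − 83.968 = 184.19 atm
Z = PV_m/(RT) = (184.19)(0.255)/((0.08206)(732)) = 46.968/60.068 = 0.7819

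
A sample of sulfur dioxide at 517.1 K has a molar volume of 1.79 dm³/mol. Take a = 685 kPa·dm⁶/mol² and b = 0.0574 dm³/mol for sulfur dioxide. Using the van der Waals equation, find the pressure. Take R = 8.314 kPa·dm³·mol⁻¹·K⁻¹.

P ≈ 2268 kPa

P = RT/(V_m − b) − a/V_m²
RT/(V_m − b) = (8.314)(517.1)/(1.79 − 0.0574) = 4299.2/1.7326 = 2481.4 kPa
a/V_m² = 685/(1.79)² = 213.79 kPa
P = 2481.4 − 213.79 = 2268 kPa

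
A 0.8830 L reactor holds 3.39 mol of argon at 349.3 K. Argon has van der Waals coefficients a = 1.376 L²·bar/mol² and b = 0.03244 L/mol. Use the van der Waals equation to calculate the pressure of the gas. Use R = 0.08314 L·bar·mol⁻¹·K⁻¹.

P ≈ 107.1 bar

P = nRT/(V − nb) − a n²/V²
nRT/(V − nb) = (3.39)(0.08314)(349.3)/(0.8830 − 3.39×0.03244) = 98.448/0.77303 = 127.35 bar
a n²/V² = (1.376)(3.39)²/(0.8830)² = 20.281 bar
P = 127.35 − 20.281 = 107.1 bar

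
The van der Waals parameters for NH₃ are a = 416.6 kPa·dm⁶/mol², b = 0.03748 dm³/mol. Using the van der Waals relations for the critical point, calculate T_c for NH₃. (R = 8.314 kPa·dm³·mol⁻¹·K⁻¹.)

T_c ≈ 396.1 K

For a van der Waals gas, T_c = 8a/(27Rb).
T_c = 8×416.6/(27×8.314×0.03748) = 3332.8/8.4134 = 396.1 K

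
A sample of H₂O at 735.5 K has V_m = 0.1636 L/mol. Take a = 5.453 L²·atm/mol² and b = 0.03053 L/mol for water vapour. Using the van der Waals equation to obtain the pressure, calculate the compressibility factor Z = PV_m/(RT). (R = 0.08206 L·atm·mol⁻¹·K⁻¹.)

P = RT/(V_m − b) − a/V_m² = (0.08206)(735.5)/(0.1636 − 0.03053) − 5.453/(0.1636)²
  = 60.355/0.13307 − 203.74 = 453.56 − 203.74 = 249.82 atm
Z = PV_m/(RT) = (249.82)(0.1636)/((0.08206)(735.5)) = 40.871/60.355 = 0.6772

Z ≈ 0.6772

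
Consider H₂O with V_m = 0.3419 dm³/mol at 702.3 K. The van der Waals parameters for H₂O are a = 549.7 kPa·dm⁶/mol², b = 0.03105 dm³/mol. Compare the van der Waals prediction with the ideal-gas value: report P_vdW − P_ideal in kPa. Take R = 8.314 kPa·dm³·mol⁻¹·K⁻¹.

ΔP ≈ -2997 kPa

Ideal: P_ideal = RT/V_m = (8.314)(702.3)/0.3419 = 17077.9 kPa
vdW: P = RT/(V_m − b) − a/V_m² = 5838.92/0.310850 − 549.7/0.116896 = 18783.7 − 4702.47 = 14081.2 kPa
ΔP = 14081.2 − 17077.9 = -2997 kPa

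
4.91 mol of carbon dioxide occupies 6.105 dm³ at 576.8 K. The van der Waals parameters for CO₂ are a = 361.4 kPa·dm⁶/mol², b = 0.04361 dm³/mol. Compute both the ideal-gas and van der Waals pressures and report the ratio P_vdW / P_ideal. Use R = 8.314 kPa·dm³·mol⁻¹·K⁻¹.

P_vdW / P_ideal ≈ 0.9757

Ideal: P_ideal = nRT/V = (4.91)(8.314)(576.8)/6.105 = 3856.84 kPa
vdW: P = nRT/(V − nb) − a n²/V² = 23546.0/5.89087 − 8712.67/37.2710 = 3997.03 − 233.765 = 3763.27 kPa
Ratio = 3763.27/3856.84 = 0.9757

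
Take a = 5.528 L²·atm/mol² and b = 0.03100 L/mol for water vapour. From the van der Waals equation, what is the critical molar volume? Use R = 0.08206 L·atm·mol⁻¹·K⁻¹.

V_m,c ≈ 0.09300 L/mol

For a van der Waals gas, V_m,c = 3b.
V_m,c = 3×0.03100 = 0.09300 L/mol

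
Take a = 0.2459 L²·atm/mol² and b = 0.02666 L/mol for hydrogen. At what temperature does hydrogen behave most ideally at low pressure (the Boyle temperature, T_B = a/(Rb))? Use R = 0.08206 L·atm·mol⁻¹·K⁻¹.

T_B ≈ 112.4 K

For a van der Waals gas the second virial coefficient B₂ = b − a/(RT) vanishes at T_B = a/(Rb).
T_B = 0.2459/(0.08206×0.02666) = 0.2459/0.0021877 = 112.4 K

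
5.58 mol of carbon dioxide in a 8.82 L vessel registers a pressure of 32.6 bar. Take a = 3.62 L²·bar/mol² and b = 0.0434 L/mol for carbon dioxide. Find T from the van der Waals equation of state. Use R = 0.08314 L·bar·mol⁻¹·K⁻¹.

T ≈ 629.6 K

T = (P + a n²/V²)(V − nb)/(nR)
P + a n²/V² = 32.6 + (3.62)(5.58)²/(8.82)² = 34.049 bar
V − nb = 8.82 − (5.58)(0.0434) = 8.5778 L
T = (34.049)(8.5778)/((5.58)(0.08314)) = 629.6 K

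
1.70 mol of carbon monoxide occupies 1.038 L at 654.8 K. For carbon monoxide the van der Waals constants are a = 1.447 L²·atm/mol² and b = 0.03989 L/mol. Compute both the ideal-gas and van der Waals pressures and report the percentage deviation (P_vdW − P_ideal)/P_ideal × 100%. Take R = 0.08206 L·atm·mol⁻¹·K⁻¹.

Ideal: P_ideal = nRT/V = (1.70)(0.08206)(654.8)/1.038 = 88.0018 atm
vdW: P = nRT/(V − nb) − a n²/V² = 91.3459/0.970187 − 4.18183/1.07744 = 94.1529 − 3.88126 = 90.2716 atm
% deviation = (90.2716 − 88.0018)/88.0018 × 100% = 2.58%

2.58 %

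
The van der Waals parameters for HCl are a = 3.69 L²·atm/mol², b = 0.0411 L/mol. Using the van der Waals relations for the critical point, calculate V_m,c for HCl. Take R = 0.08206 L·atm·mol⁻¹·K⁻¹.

For a van der Waals gas, V_m,c = 3b.
V_m,c = 3×0.0411 = 0.1233 L/mol

V_m,c ≈ 0.1233 L/mol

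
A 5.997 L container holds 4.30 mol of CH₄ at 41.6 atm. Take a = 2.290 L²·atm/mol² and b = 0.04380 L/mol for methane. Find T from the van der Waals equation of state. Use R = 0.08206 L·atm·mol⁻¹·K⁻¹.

T = (P + a n²/V²)(V − nb)/(nR)
P + a n²/V² = 41.6 + (2.290)(4.30)²/(5.997)² = 42.777 atm
V − nb = 5.997 − (4.30)(0.04380) = 5.8087 L
T = (42.777)(5.8087)/((4.30)(0.08206)) = 704.2 K

T ≈ 704.2 K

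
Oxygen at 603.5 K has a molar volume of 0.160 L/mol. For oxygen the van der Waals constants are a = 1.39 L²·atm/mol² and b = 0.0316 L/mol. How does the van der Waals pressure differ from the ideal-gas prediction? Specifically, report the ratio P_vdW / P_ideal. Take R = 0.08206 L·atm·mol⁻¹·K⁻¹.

P_vdW / P_ideal ≈ 1.071

Ideal: P_ideal = RT/V_m = (0.08206)(603.5)/0.160 = 309.520 atm
vdW: P = RT/(V_m − b) − a/V_m² = 49.5232/0.128400 − 1.39/0.0256000 = 385.695 − 54.2969 = 331.398 atm
Ratio = 331.398/309.520 = 1.071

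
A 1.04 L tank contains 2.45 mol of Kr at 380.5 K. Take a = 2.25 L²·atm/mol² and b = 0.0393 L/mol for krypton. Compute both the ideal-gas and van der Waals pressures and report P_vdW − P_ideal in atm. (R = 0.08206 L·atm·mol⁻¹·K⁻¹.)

Ideal: P_ideal = nRT/V = (2.45)(0.08206)(380.5)/1.04 = 73.5561 atm
vdW: P = nRT/(V − nb) − a n²/V² = 76.4984/0.943715 − 13.5056/1.08160 = 81.0609 − 12.4867 = 68.5742 atm
ΔP = 68.5742 − 73.5561 = -4.982 atm

ΔP ≈ -4.982 atm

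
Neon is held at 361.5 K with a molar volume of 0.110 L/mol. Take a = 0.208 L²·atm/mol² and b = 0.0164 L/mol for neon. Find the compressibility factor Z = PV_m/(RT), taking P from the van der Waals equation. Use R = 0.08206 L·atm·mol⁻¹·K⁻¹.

P = RT/(V_m − b) − a/V_m² = (0.08206)(361.5)/(0.110 − 0.0164) − 0.208/(0.110)²
  = 29.665/0.093600 − 17.190 = 316.93 − 17.190 = 299.74 atm
Z = PV_m/(RT) = (299.74)(0.110)/((0.08206)(361.5)) = 32.971/29.665 = 1.111

Z ≈ 1.111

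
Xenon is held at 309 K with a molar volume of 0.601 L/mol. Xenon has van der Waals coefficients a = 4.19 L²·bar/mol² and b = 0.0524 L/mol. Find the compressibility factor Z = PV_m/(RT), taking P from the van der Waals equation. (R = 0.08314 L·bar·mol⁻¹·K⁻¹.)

P = RT/(V_m − b) − a/V_m² = (0.08314)(309)/(0.601 − 0.0524) − 4.19/(0.601)²
  = 25.690/0.54860 − 11.600 = 46.828 − 11.600 = 35.228 bar
Z = PV_m/(RT) = (35.228)(0.601)/((0.08314)(309)) = 21.172/25.690 = 0.8241

Z ≈ 0.8241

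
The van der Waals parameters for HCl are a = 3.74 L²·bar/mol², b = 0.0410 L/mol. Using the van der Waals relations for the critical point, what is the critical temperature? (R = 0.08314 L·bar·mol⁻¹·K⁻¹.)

For a van der Waals gas, T_c = 8a/(27Rb).
T_c = 8×3.74/(27×0.08314×0.0410) = 29.920/0.092036 = 325.1 K

T_c ≈ 325.1 K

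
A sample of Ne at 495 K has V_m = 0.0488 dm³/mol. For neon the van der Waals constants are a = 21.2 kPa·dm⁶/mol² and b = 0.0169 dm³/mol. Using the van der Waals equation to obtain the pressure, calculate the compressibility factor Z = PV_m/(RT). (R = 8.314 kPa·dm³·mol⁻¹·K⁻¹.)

P = RT/(V_m − b) − a/V_m² = (8.314)(495)/(0.0488 − 0.0169) − 21.2/(0.0488)²
  = 4115.4/0.031900 − 8902.2 = 129009 − 8902.2 = 120107 kPa
Z = PV_m/(RT) = (120107)(0.0488)/((8.314)(495)) = 5861.2/4115.4 = 1.424

Z ≈ 1.424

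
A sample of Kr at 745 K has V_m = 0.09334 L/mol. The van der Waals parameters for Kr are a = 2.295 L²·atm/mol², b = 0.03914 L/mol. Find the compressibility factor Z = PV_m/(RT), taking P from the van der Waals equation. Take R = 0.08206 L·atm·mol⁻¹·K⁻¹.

P = RT/(V_m − b) − a/V_m² = (0.08206)(745)/(0.09334 − 0.03914) − 2.295/(0.09334)²
  = 61.135/0.054200 − 263.42 = 1128.0 − 263.42 = 864.6 atm
Z = PV_m/(RT) = (864.6)(0.09334)/((0.08206)(745)) = 80.702/61.135 = 1.320

Z ≈ 1.320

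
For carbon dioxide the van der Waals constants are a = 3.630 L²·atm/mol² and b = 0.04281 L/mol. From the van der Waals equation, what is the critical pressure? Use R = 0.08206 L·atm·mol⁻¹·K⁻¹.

For a van der Waals gas, P_c = a/(27b²).
P_c = 3.630/(27×(0.04281)²) = 3.630/0.049483 = 73.36 atm

P_c ≈ 73.36 atm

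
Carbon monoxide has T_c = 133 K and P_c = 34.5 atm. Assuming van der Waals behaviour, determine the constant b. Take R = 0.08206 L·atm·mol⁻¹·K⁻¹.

From T_c = 8a/(27Rb) and P_c = a/(27b²): b = R T_c/(8 P_c).
b = (0.08206)(133)/(8×34.5) = 10.914/276.00 = 0.03954 L/mol

b ≈ 0.03954 L/mol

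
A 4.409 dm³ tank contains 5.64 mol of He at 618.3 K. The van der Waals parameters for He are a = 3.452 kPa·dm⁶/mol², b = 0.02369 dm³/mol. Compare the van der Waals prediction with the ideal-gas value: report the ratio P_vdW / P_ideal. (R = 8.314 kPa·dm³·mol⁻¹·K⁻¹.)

Ideal: P_ideal = nRT/V = (5.64)(8.314)(618.3)/4.409 = 6575.80 kPa
vdW: P = nRT/(V − nb) − a n²/V² = 28992.7/4.27539 − 109.807/19.4393 = 6781.30 − 5.64871 = 6775.65 kPa
Ratio = 6775.65/6575.80 = 1.030

P_vdW / P_ideal ≈ 1.030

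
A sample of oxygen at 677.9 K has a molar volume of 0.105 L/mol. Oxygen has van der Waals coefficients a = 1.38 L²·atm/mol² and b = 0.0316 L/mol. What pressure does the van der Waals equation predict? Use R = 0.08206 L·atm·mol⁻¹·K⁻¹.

P ≈ 632.7 atm

P = RT/(V_m − b) − a/V_m²
RT/(V_m − b) = (0.08206)(677.9)/(0.105 − 0.0316) = 55.628/0.073400 = 757.87 atm
a/V_m² = 1.38/(0.105)² = 125.17 atm
P = 757.87 − 125.17 = 632.7 atm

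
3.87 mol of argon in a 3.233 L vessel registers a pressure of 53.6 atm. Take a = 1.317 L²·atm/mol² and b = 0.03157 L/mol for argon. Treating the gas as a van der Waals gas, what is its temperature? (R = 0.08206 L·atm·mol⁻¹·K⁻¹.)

T = (P + a n²/V²)(V − nb)/(nR)
P + a n²/V² = 53.6 + (1.317)(3.87)²/(3.233)² = 55.487 atm
V − nb = 3.233 − (3.87)(0.03157) = 3.1108 L
T = (55.487)(3.1108)/((3.87)(0.08206)) = 543.5 K

T ≈ 543.5 K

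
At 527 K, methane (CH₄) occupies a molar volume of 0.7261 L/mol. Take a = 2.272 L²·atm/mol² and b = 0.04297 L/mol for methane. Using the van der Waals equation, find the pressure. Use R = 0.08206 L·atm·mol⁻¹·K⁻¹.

P = RT/(V_m − b) − a/V_m²
RT/(V_m − b) = (0.08206)(527)/(0.7261 − 0.04297) = 43.246/0.68313 = 63.306 atm
a/V_m² = 2.272/(0.7261)² = 4.3094 atm
P = 63.306 − 4.3094 = 59.00 atm

P ≈ 59.00 atm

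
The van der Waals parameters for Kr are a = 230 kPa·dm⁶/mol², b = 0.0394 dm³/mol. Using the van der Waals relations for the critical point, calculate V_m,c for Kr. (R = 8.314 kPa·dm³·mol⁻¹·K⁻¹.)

For a van der Waals gas, V_m,c = 3b.
V_m,c = 3×0.0394 = 0.1182 dm³/mol

V_m,c ≈ 0.1182 dm³/mol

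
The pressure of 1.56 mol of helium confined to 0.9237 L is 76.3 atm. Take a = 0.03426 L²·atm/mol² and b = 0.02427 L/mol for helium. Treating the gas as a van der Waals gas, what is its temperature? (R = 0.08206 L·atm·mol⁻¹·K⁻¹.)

T ≈ 528.7 K

T = (P + a n²/V²)(V − nb)/(nR)
P + a n²/V² = 76.3 + (0.03426)(1.56)²/(0.9237)² = 76.398 atm
V − nb = 0.9237 − (1.56)(0.02427) = 0.88584 L
T = (76.398)(0.88584)/((1.56)(0.08206)) = 528.7 K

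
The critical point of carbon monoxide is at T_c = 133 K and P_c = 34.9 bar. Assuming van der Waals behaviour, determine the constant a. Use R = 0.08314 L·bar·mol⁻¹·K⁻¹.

a ≈ 1.478 L²·bar/mol²

From T_c = 8a/(27Rb) and P_c = a/(27b²): a = 27 R² T_c²/(64 P_c).
a = 27×(0.08314)²×(133)²/(64×34.9) = 3301.3/2233.6 = 1.478 L²·bar/mol²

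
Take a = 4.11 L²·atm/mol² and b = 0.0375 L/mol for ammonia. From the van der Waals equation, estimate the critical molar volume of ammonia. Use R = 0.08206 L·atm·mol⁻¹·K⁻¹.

V_m,c ≈ 0.1125 L/mol

For a van der Waals gas, V_m,c = 3b.
V_m,c = 3×0.0375 = 0.1125 L/mol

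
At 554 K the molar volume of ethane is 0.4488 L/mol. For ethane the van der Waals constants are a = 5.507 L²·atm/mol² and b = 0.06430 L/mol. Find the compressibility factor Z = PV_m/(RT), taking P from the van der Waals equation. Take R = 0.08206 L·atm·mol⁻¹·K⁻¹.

Z ≈ 0.8973

P = RT/(V_m − b) − a/V_m² = (0.08206)(554)/(0.4488 − 0.06430) − 5.507/(0.4488)²
  = 45.461/0.38450 − 27.341 = 118.23 − 27.341 = 90.89 atm
Z = PV_m/(RT) = (90.89)(0.4488)/((0.08206)(554)) = 40.791/45.461 = 0.8973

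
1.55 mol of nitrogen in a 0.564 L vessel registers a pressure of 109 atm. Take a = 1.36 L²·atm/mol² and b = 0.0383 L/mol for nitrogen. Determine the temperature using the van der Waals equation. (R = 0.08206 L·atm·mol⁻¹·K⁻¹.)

T ≈ 473.2 K

T = (P + a n²/V²)(V − nb)/(nR)
P + a n²/V² = 109 + (1.36)(1.55)²/(0.564)² = 119.27 atm
V − nb = 0.564 − (1.55)(0.0383) = 0.50464 L
T = (119.27)(0.50464)/((1.55)(0.08206)) = 473.2 K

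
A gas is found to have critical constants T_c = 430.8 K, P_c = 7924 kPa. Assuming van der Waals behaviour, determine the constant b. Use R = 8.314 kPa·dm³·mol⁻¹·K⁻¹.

From T_c = 8a/(27Rb) and P_c = a/(27b²): b = R T_c/(8 P_c).
b = (8.314)(430.8)/(8×7924) = 3581.7/63392 = 0.05650 dm³/mol

b ≈ 0.05650 dm³/mol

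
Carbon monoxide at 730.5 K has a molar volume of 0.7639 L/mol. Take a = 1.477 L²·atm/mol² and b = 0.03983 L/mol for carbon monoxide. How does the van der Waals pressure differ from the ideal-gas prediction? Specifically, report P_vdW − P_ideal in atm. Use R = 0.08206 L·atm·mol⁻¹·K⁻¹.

ΔP ≈ 1.786 atm

Ideal: P_ideal = RT/V_m = (0.08206)(730.5)/0.7639 = 78.4721 atm
vdW: P = RT/(V_m − b) − a/V_m² = 59.9448/0.724070 − 1.477/0.583543 = 82.7887 − 2.53109 = 80.2576 atm
ΔP = 80.2576 − 78.4721 = 1.786 atm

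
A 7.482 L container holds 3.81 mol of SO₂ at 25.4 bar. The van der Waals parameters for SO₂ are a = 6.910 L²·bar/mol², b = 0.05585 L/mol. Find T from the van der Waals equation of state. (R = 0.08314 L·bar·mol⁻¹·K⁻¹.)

T = (P + a n²/V²)(V − nb)/(nR)
P + a n²/V² = 25.4 + (6.910)(3.81)²/(7.482)² = 27.192 bar
V − nb = 7.482 − (3.81)(0.05585) = 7.2692 L
T = (27.192)(7.2692)/((3.81)(0.08314)) = 624.0 K

T ≈ 624.0 K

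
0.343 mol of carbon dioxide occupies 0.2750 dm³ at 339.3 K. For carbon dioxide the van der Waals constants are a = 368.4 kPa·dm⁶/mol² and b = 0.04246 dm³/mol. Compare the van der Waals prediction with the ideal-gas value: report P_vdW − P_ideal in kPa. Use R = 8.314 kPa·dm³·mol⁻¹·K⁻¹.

Ideal: P_ideal = nRT/V = (0.343)(8.314)(339.3)/0.2750 = 3518.48 kPa
vdW: P = nRT/(V − nb) − a n²/V² = 967.582/0.260436 − 43.3419/0.0756250 = 3715.24 − 573.116 = 3142.12 kPa
ΔP = 3142.12 − 3518.48 = -376.4 kPa

ΔP ≈ -376.4 kPa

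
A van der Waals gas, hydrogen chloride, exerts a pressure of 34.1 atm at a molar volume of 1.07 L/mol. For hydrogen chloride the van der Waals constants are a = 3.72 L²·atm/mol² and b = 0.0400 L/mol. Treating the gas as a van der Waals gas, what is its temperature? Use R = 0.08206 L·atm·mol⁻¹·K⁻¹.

T = (P + a/V_m²)(V_m − b)/R
P + a/V_m² = 34.1 + 3.72/(1.07)² = 37.349 atm
V_m − b = 1.07 − 0.0400 = 1.0300 L/mol
T = (37.349)(1.0300)/0.08206 = 468.8 K

T ≈ 468.8 K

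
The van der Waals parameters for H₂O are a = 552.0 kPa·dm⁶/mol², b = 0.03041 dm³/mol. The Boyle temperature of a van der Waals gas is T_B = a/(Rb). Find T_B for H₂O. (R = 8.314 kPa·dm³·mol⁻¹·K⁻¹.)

T_B ≈ 2183 K

For a van der Waals gas the second virial coefficient B₂ = b − a/(RT) vanishes at T_B = a/(Rb).
T_B = 552.0/(8.314×0.03041) = 552.0/0.25283 = 2183 K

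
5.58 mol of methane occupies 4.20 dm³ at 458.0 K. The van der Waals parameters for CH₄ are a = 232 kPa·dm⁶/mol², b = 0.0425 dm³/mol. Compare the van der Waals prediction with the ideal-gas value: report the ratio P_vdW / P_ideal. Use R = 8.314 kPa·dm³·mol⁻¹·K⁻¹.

P_vdW / P_ideal ≈ 0.9789

Ideal: P_ideal = nRT/V = (5.58)(8.314)(458.0)/4.20 = 5058.95 kPa
vdW: P = nRT/(V − nb) − a n²/V² = 21247.6/3.96285 − 7223.64/17.6400 = 5361.70 − 409.503 = 4952.20 kPa
Ratio = 4952.20/5058.95 = 0.9789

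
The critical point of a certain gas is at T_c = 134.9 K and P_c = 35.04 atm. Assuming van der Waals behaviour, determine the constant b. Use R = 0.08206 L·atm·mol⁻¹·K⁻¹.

b ≈ 0.03949 L/mol

From T_c = 8a/(27Rb) and P_c = a/(27b²): b = R T_c/(8 P_c).
b = (0.08206)(134.9)/(8×35.04) = 11.070/280.32 = 0.03949 L/mol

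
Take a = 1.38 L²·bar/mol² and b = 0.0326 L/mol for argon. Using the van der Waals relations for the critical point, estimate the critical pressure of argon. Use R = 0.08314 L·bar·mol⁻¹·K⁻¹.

For a van der Waals gas, P_c = a/(27b²).
P_c = 1.38/(27×(0.0326)²) = 1.38/0.028695 = 48.09 bar

P_c ≈ 48.09 bar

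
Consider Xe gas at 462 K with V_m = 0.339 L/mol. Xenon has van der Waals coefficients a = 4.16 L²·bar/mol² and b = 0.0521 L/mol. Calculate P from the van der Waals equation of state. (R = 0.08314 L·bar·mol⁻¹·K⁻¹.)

P = RT/(V_m − b) − a/V_m²
RT/(V_m − b) = (0.08314)(462)/(0.339 − 0.0521) = 38.411/0.28690 = 133.88 bar
a/V_m² = 4.16/(0.339)² = 36.199 bar
P = 133.88 − 36.199 = 97.68 bar

P ≈ 97.68 bar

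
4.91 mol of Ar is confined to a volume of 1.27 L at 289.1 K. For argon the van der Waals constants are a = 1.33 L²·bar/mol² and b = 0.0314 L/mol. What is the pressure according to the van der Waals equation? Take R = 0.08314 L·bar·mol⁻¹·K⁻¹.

P ≈ 85.89 bar

P = nRT/(V − nb) − a n²/V²
nRT/(V − nb) = (4.91)(0.08314)(289.1)/(1.27 − 4.91×0.0314) = 118.02/1.1158 = 105.77 bar
a n²/V² = (1.33)(4.91)²/(1.27)² = 19.880 bar
P = 105.77 − 19.880 = 85.89 bar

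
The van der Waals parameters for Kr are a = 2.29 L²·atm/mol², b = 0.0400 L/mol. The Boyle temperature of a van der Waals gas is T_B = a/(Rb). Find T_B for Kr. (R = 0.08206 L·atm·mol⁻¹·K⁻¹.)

T_B ≈ 697.7 K

For a van der Waals gas the second virial coefficient B₂ = b − a/(RT) vanishes at T_B = a/(Rb).
T_B = 2.29/(0.08206×0.0400) = 2.29/0.0032824 = 697.7 K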